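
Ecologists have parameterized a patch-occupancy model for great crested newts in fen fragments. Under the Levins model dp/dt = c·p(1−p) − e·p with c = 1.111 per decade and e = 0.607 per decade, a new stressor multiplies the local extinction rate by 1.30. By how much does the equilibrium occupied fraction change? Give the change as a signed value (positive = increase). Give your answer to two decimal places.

-0.16

Before: p* = 1 − 0.607/1.111 = 0.4536.
After the change, c = 1.111, e = 0.7891, so p* = 1 − 0.7891/1.111 = 0.2897.
Δp* = 0.2897 − 0.4536 = -0.1639.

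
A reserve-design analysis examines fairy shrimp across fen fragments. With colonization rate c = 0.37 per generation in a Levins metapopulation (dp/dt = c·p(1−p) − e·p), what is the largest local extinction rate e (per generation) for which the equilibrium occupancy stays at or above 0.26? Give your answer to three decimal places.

0.274

1 − e/c ≥ 0.26 ⇒ e ≤ c(1 − 0.26) = 0.37 × 0.7400.
e_max = 0.2738.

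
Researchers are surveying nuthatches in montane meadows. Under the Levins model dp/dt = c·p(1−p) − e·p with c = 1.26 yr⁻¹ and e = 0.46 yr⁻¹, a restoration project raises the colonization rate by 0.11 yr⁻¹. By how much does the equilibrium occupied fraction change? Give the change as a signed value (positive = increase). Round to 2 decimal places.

0.03

Before: p* = 1 − 0.46/1.26 = 0.6349.
After the change, c = 1.37, e = 0.46, so p* = 1 − 0.46/1.37 = 0.6642.
Δp* = 0.6642 − 0.6349 = +0.0293.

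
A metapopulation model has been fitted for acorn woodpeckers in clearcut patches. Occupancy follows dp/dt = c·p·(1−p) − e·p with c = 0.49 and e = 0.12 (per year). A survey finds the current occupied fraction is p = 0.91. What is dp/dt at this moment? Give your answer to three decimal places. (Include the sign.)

-0.069

Colonization term: c·p·(1−p) = 0.49×0.91×0.0900 = 0.04013.
Extinction term: e·p = 0.10920.
dp/dt = 0.04013 − 0.10920 = -0.06907.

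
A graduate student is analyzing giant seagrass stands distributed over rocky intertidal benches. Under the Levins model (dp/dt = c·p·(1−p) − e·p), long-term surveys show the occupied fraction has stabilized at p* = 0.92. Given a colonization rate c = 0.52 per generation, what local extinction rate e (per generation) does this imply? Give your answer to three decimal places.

0.042

At equilibrium c(1−p*) = e.
e = 0.52 × (1 − 0.92) = 0.52 × 0.0800 = 0.0416.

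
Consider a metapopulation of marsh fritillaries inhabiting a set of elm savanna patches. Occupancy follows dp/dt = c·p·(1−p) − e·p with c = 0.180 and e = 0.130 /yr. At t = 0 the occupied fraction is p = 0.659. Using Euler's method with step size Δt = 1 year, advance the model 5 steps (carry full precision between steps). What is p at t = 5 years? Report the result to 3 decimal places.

0.497

Update rule: p ← p + [c·p·(1−p) − e·p]·Δt with Δt = 1.
t = 1: p = 0.65900 + (-0.04522) = 0.61378
t = 2: p = 0.61378 + (-0.03712) = 0.57666
t = 3: p = 0.57666 + (-0.03102) = 0.54563
t = 4: p = 0.54563 + (-0.02631) = 0.51933
t = 5: p = 0.51933 + (-0.02258) = 0.49675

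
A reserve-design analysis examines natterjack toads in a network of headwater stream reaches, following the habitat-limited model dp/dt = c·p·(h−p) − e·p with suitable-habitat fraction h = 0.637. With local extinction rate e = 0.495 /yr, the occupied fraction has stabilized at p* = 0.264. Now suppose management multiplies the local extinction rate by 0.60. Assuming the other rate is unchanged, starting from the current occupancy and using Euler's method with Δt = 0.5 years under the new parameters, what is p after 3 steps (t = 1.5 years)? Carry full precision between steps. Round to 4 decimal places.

Balance c(h−p*) = e gives c = e/(0.637 − 0.26400) = 0.495/0.37300 = 1.32708.
Starting from p₀ = 0.26400; update p ← p + (dp/dt)·Δt with the new parameters.
p: 0.26400 → 0.29014  (Δp = +0.02614)
p: 0.29014 → 0.31383  (Δp = +0.02369)
p: 0.31383 → 0.33452  (Δp = +0.02069)

0.3345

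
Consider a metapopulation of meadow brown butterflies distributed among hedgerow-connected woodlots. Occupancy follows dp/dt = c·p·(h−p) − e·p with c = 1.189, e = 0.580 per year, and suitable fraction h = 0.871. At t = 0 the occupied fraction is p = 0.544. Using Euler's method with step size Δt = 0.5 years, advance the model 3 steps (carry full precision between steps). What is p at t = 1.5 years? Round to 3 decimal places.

Update rule: p ← p + [c·p·(h−p) − e·p]·Δt with Δt = 0.5.
p: 0.54400 → 0.49199  (Δp = -0.05201)
p: 0.49199 → 0.46017  (Δp = -0.03182)
p: 0.46017 → 0.43911  (Δp = -0.02106)

0.439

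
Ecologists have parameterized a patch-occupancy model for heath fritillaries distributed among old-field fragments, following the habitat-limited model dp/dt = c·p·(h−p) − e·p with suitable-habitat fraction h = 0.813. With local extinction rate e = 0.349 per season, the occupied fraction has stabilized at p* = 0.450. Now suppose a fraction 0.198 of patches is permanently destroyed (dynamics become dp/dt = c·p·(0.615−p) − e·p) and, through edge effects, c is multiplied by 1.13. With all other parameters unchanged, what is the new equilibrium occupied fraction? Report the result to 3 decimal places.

Balance c(h−p*) = e gives c = e/(0.813 − 0.45000) = 0.349/0.36300 = 0.96143.
New p* = 0.615 − e/c = 0.615 − 0.34900/1.08642 = 0.29376.

0.294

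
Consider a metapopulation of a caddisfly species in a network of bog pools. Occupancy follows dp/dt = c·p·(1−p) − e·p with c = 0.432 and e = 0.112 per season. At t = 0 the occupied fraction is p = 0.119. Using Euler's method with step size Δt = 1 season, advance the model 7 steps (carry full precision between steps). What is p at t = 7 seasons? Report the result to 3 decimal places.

Update rule: p ← p + [c·p·(1−p) − e·p]·Δt with Δt = 1.
  1  |  dp/dt·Δt = +0.031962  |  p_1 = 0.150962
  2  |  dp/dt·Δt = +0.038463  |  p_2 = 0.189425
  3  |  dp/dt·Δt = +0.045115  |  p_3 = 0.234540
  4  |  dp/dt·Δt = +0.051289  |  p_4 = 0.285829
  5  |  dp/dt·Δt = +0.056172  |  p_5 = 0.342001
  6  |  dp/dt·Δt = +0.058912  |  p_6 = 0.400913
  7  |  dp/dt·Δt = +0.058856  |  p_7 = 0.459769

0.460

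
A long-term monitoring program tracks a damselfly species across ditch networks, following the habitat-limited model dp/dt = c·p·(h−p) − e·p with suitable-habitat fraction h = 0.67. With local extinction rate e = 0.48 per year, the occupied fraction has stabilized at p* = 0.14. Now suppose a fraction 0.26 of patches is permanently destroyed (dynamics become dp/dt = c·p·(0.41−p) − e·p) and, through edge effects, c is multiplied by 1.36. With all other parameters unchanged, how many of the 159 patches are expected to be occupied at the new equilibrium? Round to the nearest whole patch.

Balance c(h−p*) = e gives c = e/(0.67 − 0.14000) = 0.48/0.53000 = 0.90566.
New p* = 0.41 − e/c = 0.41 − 0.48000/1.23170 = 0.02029.
Expected occupied = 159 × 0.02029 = 3.23 ≈ 3.

3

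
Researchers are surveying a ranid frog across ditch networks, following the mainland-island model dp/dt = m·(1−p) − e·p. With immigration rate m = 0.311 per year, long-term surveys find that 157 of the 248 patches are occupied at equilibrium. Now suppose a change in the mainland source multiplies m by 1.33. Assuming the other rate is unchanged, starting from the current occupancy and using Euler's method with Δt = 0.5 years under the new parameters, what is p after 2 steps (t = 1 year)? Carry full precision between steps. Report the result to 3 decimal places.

0.665

Observed p* = 157/248 = 0.63306.
Balance m(1−p*) = e·p* gives e = m(1−p*)/p* = 0.311×0.36694/0.63306 = 0.18026.
Starting from p₀ = 0.63306; update p ← p + (dp/dt)·Δt with the new parameters.
  1  |  dp/dt·Δt = +0.018829  |  p_1 = 0.651894
  2  |  dp/dt·Δt = +0.013238  |  p_2 = 0.665132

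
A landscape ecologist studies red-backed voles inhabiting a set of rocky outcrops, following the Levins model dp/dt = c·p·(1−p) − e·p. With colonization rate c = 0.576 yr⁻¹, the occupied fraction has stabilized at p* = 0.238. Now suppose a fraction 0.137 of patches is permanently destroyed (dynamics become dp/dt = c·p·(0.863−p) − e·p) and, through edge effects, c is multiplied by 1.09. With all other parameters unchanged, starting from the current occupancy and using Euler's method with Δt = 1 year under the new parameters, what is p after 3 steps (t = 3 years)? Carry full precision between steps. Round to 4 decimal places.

Balance c(1−p*) = e gives e = 0.576×(1 − 0.23800) = 0.43891.
Starting from p₀ = 0.23800; update p ← p + (dp/dt)·Δt with the new parameters.
  1  |  dp/dt·Δt = -0.011070  |  p_1 = 0.226930
  2  |  dp/dt·Δt = -0.008978  |  p_2 = 0.217952
  3  |  dp/dt·Δt = -0.007394  |  p_3 = 0.210558

0.2106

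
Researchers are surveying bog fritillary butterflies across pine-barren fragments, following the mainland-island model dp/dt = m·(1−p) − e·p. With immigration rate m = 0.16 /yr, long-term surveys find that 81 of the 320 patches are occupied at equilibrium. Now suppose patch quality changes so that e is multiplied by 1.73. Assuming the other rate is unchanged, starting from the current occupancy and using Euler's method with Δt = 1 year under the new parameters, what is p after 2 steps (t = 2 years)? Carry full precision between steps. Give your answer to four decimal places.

0.1639

Observed p* = 81/320 = 0.25312.
Balance m(1−p*) = e·p* gives e = m(1−p*)/p* = 0.16×0.74687/0.25312 = 0.47210.
Starting from p₀ = 0.25312; update p ← p + (dp/dt)·Δt with the new parameters.
t = 1: p = 0.25312 + (-0.08723) = 0.16589
t = 2: p = 0.16589 + (-0.00203) = 0.16386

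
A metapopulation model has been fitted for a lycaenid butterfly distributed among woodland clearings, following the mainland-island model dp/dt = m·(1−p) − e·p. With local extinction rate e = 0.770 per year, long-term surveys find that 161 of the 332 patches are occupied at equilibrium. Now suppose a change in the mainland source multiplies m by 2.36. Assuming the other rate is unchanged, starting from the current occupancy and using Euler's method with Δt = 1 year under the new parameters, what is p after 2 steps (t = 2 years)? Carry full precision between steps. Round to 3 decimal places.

Observed p* = 161/332 = 0.48494.
Balance m(1−p*) = e·p* gives m = e·p*/(1−p*) = 0.770×0.48494/0.51506 = 0.72497.
Starting from p₀ = 0.48494; update p ← p + (dp/dt)·Δt with the new parameters.
  1  |  dp/dt·Δt = +0.507829  |  p_1 = 0.992769
  2  |  dp/dt·Δt = -0.752060  |  p_2 = 0.240709

0.241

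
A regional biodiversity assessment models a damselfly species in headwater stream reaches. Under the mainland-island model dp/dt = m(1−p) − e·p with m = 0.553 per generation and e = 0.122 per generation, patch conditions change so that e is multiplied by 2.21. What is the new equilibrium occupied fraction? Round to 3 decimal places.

Before: p* = 0.553/(0.553+0.122) = 0.8193.
After: m = 0.553, e = 0.26962; p* = 0.553/0.8226 = 0.6722.

0.672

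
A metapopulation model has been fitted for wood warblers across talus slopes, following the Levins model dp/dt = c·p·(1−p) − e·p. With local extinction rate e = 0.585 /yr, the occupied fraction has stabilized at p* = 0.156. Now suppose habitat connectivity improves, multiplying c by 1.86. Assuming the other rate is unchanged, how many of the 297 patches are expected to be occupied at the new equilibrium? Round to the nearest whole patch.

162

Balance c(1−p*) = e gives c = e/(1 − 0.15600) = 0.585/0.84400 = 0.69313.
New p* = 1 − e/c = 1 − 0.58500/1.28922 = 0.54624.
Expected occupied = 297 × 0.54624 = 162.23 ≈ 162.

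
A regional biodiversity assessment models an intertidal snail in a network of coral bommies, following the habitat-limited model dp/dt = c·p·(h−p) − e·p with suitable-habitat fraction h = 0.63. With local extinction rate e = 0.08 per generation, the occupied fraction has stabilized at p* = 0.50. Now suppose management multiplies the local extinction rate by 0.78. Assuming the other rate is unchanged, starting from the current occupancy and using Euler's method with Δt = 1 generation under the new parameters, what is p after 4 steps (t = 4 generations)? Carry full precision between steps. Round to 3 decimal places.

Balance c(h−p*) = e gives c = e/(0.63 − 0.50000) = 0.08/0.13000 = 0.61538.
Starting from p₀ = 0.50000; update p ← p + (dp/dt)·Δt with the new parameters.
t = 1: p = 0.50000 + (+0.00880) = 0.50880
t = 2: p = 0.50880 + (+0.00620) = 0.51500
t = 3: p = 0.51500 + (+0.00431) = 0.51931
t = 4: p = 0.51931 + (+0.00297) = 0.52228

0.522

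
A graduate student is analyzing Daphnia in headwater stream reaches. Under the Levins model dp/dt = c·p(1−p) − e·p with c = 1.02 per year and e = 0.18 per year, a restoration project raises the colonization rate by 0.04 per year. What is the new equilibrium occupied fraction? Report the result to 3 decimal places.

Before: p* = 1 − 0.18/1.02 = 0.8235.
After the change, c = 1.06, e = 0.18, so p* = 1 − 0.18/1.06 = 0.8302.

0.830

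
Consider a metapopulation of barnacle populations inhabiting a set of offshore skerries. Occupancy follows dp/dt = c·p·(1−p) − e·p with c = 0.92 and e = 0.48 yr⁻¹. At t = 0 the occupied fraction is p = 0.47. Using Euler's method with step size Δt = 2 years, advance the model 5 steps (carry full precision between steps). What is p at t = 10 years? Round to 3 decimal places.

0.478

Update rule: p ← p + [c·p·(1−p) − e·p]·Δt with Δt = 2.
  1  |  dp/dt·Δt = +0.007144  |  p_1 = 0.477144
  2  |  dp/dt·Δt = +0.000981  |  p_2 = 0.478125
  3  |  dp/dt·Δt = +0.000120  |  p_3 = 0.478244
  4  |  dp/dt·Δt = +0.000014  |  p_4 = 0.478259
  5  |  dp/dt·Δt = +0.000002  |  p_5 = 0.478261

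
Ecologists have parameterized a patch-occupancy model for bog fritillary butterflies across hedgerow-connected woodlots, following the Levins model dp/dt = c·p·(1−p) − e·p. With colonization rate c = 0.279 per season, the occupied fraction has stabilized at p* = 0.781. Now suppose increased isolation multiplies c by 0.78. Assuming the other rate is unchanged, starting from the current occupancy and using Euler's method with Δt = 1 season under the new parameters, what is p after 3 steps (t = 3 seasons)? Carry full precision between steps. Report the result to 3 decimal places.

Balance c(1−p*) = e gives e = 0.279×(1 − 0.78100) = 0.06110.
Starting from p₀ = 0.78100; update p ← p + (dp/dt)·Δt with the new parameters.
  1  |  dp/dt·Δt = -0.010498  |  p_1 = 0.770502
  2  |  dp/dt·Δt = -0.008597  |  p_2 = 0.761905
  3  |  dp/dt·Δt = -0.007076  |  p_3 = 0.754829

0.755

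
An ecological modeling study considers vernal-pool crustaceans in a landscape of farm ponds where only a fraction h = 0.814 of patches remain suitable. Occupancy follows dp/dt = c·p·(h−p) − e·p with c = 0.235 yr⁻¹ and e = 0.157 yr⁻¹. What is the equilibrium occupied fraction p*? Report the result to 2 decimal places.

Setting dp/dt = 0 and dividing by p* gives c·(h−p*) = e.
So p* = h − e/c = 0.814 − 0.157/0.235 = 0.814 − 0.6681 = 0.1459.

0.15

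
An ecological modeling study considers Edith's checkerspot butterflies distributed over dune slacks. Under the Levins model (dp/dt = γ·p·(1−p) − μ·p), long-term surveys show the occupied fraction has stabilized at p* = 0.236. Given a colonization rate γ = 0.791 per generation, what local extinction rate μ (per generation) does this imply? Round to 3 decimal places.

0.604

At equilibrium γ(1−p*) = μ.
μ = 0.791 × (1 − 0.236) = 0.791 × 0.7640 = 0.6043.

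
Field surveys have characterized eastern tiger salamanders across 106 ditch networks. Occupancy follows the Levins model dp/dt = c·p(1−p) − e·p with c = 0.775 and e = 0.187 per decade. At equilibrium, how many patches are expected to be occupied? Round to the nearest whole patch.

80

p* = 1 − e/c = 1 − 0.187/0.775 = 0.7587.
Expected occupied patches = N × p* = 106 × 0.7587 = 80.42 ≈ 80.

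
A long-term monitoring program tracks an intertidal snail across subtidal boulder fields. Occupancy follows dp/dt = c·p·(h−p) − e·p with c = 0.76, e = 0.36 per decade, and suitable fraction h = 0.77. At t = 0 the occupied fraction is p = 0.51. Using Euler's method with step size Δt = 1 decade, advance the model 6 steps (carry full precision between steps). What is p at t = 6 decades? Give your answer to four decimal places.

Update rule: p ← p + [c·p·(h−p) − e·p]·Δt with Δt = 1.
  1  |  dp/dt·Δt = -0.082824  |  p_1 = 0.427176
  2  |  dp/dt·Δt = -0.042484  |  p_2 = 0.384692
  3  |  dp/dt·Δt = -0.025838  |  p_3 = 0.358854
  4  |  dp/dt·Δt = -0.017056  |  p_4 = 0.341798
  5  |  dp/dt·Δt = -0.011815  |  p_5 = 0.329983
  6  |  dp/dt·Δt = -0.008443  |  p_6 = 0.321540

0.3215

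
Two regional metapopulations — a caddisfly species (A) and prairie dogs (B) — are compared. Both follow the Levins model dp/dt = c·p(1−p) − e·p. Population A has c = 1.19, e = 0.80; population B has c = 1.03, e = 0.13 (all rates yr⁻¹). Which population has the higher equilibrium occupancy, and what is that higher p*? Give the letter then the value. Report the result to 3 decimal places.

A: p*_A = 1 − 0.80/1.19 = 0.3277.
B: p*_B = 1 − 0.13/1.03 = 0.8738.
B is higher at 0.8738.

B, 0.874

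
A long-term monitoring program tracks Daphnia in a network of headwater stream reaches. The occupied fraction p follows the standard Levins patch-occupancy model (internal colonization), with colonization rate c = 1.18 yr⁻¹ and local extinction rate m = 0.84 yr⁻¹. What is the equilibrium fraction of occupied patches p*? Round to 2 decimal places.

Setting dp/dt = 0 and dividing through by p* gives c·(1−p*) = m.
So p* = 1 − m/c = 1 − 0.84/1.18 = 1 − 0.7119 = 0.2881.

0.29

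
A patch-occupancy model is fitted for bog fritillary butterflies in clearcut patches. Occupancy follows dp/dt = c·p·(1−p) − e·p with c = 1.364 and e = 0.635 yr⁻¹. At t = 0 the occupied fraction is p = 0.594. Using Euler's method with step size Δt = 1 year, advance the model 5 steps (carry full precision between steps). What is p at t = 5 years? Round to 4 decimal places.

0.5345

Update rule: p ← p + [c·p·(1−p) − e·p]·Δt with Δt = 1.
p: 0.59400 → 0.54576  (Δp = -0.04824)
p: 0.54576 → 0.53735  (Δp = -0.00841)
p: 0.53735 → 0.53523  (Δp = -0.00212)
p: 0.53523 → 0.53467  (Δp = -0.00056)
p: 0.53467 → 0.53451  (Δp = -0.00015)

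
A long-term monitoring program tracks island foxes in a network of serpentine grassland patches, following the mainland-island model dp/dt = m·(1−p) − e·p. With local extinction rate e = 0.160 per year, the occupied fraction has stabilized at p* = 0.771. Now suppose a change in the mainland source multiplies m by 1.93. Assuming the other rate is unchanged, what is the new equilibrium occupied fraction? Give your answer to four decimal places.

0.8666

Balance m(1−p*) = e·p* gives m = e·p*/(1−p*) = 0.160×0.77100/0.22900 = 0.53869.
New p* = m/(m+e) = 1.03967/(1.03967+0.16000) = 0.86663.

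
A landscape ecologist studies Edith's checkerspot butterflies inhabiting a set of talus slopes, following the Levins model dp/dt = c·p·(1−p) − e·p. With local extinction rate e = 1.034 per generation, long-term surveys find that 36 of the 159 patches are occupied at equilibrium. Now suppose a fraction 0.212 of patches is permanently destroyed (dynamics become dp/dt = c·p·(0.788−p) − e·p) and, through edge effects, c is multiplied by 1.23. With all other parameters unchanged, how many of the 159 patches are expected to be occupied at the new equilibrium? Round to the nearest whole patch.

Observed p* = 36/159 = 0.22642.
Balance c(1−p*) = e gives c = e/(1 − 0.22642) = 1.034/0.77358 = 1.33664.
New p* = 0.788 − e/c = 0.788 − 1.03400/1.64407 = 0.15907.
Expected occupied = 159 × 0.15907 = 25.29 ≈ 25.

25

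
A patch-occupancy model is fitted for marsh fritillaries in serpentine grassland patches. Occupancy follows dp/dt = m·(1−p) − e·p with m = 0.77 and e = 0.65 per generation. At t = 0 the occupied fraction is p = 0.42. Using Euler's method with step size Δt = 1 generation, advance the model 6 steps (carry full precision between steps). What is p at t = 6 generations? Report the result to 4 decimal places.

0.5416

Update rule: p ← p + [m·(1−p) − e·p]·Δt with Δt = 1.
step 1: Δp = +0.17360, p = 0.59360
step 2: Δp = -0.07291, p = 0.52069
step 3: Δp = +0.03062, p = 0.55131
step 4: Δp = -0.01286, p = 0.53845
step 5: Δp = +0.00540, p = 0.54385
step 6: Δp = -0.00227, p = 0.54158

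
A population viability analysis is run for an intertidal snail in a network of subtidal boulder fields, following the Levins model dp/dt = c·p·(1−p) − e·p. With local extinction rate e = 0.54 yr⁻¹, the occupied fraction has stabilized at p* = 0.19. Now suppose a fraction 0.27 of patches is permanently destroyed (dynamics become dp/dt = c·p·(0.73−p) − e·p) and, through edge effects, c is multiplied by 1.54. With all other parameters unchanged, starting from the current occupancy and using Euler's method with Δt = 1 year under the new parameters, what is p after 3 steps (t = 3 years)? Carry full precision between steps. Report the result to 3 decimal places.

Balance c(1−p*) = e gives c = e/(1 − 0.19000) = 0.54/0.81000 = 0.66667.
Starting from p₀ = 0.19000; update p ← p + (dp/dt)·Δt with the new parameters.
  1  |  dp/dt·Δt = +0.002736  |  p_1 = 0.192736
  2  |  dp/dt·Δt = +0.002234  |  p_2 = 0.194970
  3  |  dp/dt·Δt = +0.001813  |  p_3 = 0.196783

0.197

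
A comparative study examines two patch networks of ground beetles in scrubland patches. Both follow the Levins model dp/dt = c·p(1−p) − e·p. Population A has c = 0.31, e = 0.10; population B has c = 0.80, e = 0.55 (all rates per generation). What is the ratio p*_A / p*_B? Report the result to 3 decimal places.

2.168

A: p*_A = 1 − 0.10/0.31 = 0.6774.
B: p*_B = 1 − 0.55/0.80 = 0.3125.
p*_A / p*_B = 0.6774/0.3125 = 2.1677.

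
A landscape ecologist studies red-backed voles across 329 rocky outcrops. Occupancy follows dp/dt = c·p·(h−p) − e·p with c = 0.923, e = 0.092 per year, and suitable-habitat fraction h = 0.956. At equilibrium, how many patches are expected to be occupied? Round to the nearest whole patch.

282

p* = h − e/c = 0.956 − 0.0997 = 0.8563.
Expected occupied patches = N × p* = 329 × 0.8563 = 281.73 ≈ 282.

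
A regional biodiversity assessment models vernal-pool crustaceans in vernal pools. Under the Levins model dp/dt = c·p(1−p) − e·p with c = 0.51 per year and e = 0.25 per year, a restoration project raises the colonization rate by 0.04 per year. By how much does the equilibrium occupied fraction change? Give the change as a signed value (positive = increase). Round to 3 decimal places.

0.036

Before: p* = 1 − 0.25/0.51 = 0.5098.
After the change, c = 0.55, e = 0.25, so p* = 1 − 0.25/0.55 = 0.5455.
Δp* = 0.5455 − 0.5098 = +0.0357.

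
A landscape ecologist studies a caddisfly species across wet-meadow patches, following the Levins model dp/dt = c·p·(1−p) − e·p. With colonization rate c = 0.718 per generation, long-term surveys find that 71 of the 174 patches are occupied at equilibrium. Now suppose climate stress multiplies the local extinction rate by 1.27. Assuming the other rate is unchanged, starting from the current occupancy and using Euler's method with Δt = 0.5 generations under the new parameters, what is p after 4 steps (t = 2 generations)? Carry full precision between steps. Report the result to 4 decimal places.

0.3375

Observed p* = 71/174 = 0.40805.
Balance c(1−p*) = e gives e = 0.718×(1 − 0.40805) = 0.42502.
Starting from p₀ = 0.40805; update p ← p + (dp/dt)·Δt with the new parameters.
t = 0.5: p = 0.40805 + (-0.02341) = 0.38463
t = 1: p = 0.38463 + (-0.01884) = 0.36580
t = 1.5: p = 0.36580 + (-0.01544) = 0.35036
t = 2: p = 0.35036 + (-0.01285) = 0.33751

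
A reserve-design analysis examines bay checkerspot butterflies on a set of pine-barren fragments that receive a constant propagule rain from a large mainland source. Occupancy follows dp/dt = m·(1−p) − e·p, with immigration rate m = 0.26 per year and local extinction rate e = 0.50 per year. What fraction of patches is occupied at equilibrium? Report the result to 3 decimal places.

0.342

Setting dp/dt = 0: m − m·p* = e·p*, so m = (m+e)·p*.
p* = m/(m+e) = 0.26/(0.26+0.50) = 0.26/0.7600 = 0.3421.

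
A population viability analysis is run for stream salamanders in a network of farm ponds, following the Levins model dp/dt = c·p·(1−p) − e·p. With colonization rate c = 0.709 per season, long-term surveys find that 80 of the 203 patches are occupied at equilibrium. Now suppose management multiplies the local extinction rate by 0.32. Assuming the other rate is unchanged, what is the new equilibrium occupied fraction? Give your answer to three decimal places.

0.806

Observed p* = 80/203 = 0.39409.
Balance c(1−p*) = e gives e = 0.709×(1 − 0.39409) = 0.42959.
New p* = 1 − e/c = 1 − 0.13747/0.70900 = 0.80611.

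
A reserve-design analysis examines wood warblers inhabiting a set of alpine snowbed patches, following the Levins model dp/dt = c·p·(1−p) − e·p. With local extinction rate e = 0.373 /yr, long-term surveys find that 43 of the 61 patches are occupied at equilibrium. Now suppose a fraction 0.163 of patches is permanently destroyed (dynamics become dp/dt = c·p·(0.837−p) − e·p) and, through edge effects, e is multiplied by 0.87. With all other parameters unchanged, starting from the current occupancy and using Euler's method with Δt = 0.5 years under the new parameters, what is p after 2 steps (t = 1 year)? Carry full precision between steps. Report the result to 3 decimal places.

Observed p* = 43/61 = 0.70492.
Balance c(1−p*) = e gives c = e/(1 − 0.70492) = 0.373/0.29508 = 1.26406.
Starting from p₀ = 0.70492; update p ← p + (dp/dt)·Δt with the new parameters.
t = 0.5: p = 0.70492 + (-0.05553) = 0.64939
t = 1: p = 0.64939 + (-0.02836) = 0.62102

0.621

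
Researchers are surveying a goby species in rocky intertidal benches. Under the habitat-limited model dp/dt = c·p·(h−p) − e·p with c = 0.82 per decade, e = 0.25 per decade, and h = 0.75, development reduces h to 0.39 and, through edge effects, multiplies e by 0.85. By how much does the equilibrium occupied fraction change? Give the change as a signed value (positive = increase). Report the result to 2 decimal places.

Before: p* = h − e/c = 0.75 − 0.25/0.82 = 0.75 − 0.3049 = 0.4451.
After: c = 0.82, e = 0.2125, h = 0.39; p* = 0.39 − 0.2125/0.82 = 0.1309.
Δp* = 0.1309 − 0.4451 = -0.3143.

-0.31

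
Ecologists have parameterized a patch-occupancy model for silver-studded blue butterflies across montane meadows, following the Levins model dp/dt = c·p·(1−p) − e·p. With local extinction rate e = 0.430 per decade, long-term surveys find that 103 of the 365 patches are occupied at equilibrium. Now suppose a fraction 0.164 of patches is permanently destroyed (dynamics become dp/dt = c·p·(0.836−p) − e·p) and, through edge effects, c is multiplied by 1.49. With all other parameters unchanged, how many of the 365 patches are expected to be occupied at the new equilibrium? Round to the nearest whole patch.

Observed p* = 103/365 = 0.28219.
Balance c(1−p*) = e gives c = e/(1 − 0.28219) = 0.430/0.71781 = 0.59904.
New p* = 0.836 − e/c = 0.836 − 0.43000/0.89257 = 0.35425.
Expected occupied = 365 × 0.35425 = 129.30 ≈ 129.

129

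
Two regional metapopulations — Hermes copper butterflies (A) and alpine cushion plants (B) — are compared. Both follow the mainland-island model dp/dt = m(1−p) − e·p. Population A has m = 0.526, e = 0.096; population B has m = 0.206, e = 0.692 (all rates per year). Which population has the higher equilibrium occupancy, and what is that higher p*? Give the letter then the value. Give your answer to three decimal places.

A: p*_A = m/(m+e) = 0.526/0.6220 = 0.8457.
B: p*_B = 0.206/0.8980 = 0.2294.
A is higher at 0.8457.

A, 0.846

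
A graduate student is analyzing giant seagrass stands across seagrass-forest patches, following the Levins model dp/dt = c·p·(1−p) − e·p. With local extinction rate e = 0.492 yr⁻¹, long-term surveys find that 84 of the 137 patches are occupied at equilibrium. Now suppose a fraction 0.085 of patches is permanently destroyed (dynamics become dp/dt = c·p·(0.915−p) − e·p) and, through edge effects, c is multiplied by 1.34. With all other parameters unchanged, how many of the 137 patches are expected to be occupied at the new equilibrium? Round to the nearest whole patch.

Observed p* = 84/137 = 0.61314.
Balance c(1−p*) = e gives c = e/(1 − 0.61314) = 0.492/0.38686 = 1.27178.
New p* = 0.915 − e/c = 0.915 − 0.49200/1.70419 = 0.62630.
Expected occupied = 137 × 0.62630 = 85.80 ≈ 86.

86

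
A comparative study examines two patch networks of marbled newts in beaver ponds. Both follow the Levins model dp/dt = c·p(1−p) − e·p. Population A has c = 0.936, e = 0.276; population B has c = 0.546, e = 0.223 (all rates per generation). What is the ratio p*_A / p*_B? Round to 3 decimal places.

A: p*_A = 1 − 0.276/0.936 = 0.7051.
B: p*_B = 1 − 0.223/0.546 = 0.5916.
p*_A / p*_B = 0.7051/0.5916 = 1.1920.

1.192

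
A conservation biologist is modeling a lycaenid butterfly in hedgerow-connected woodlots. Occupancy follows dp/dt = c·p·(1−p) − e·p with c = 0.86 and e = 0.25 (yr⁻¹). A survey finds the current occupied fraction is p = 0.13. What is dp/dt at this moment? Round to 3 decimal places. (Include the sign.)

0.065

Colonization term: c·p·(1−p) = 0.86×0.13×0.8700 = 0.09727.
Extinction term: e·p = 0.03250.
dp/dt = 0.09727 − 0.03250 = 0.06477.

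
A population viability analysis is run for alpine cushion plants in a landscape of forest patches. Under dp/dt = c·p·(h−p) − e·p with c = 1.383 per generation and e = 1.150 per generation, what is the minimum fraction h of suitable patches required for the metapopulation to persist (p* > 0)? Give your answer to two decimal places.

p* = h − e/c is positive only when h > e/c.
h_min = e/c = 1.150/1.383 = 0.8315.

0.83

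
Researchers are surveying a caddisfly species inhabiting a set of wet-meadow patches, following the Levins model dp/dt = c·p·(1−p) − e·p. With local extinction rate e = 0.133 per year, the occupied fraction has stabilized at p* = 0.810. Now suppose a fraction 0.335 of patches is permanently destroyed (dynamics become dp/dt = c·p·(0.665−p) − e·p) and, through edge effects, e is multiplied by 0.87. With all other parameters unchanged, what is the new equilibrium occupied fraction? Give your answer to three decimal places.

Balance c(1−p*) = e gives c = e/(1 − 0.81000) = 0.133/0.19000 = 0.70000.
New p* = 0.665 − e/c = 0.665 − 0.11571/0.70000 = 0.49970.

0.500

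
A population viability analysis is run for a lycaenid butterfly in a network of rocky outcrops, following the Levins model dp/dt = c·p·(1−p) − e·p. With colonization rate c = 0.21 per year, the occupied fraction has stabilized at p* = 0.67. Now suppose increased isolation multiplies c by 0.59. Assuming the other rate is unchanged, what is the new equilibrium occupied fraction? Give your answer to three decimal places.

Balance c(1−p*) = e gives e = 0.21×(1 − 0.67000) = 0.06930.
New p* = 1 − e/c = 1 − 0.06930/0.12390 = 0.44068.

0.441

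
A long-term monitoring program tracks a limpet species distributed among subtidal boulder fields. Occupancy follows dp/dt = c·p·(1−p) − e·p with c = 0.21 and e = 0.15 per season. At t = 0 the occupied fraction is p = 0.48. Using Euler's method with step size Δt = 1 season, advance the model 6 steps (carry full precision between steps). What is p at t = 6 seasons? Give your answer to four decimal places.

Update rule: p ← p + [c·p·(1−p) − e·p]·Δt with Δt = 1.
p: 0.48000 → 0.46042  (Δp = -0.01958)
p: 0.46042 → 0.44352  (Δp = -0.01689)
p: 0.44352 → 0.42883  (Δp = -0.01470)
p: 0.42883 → 0.41594  (Δp = -0.01289)
p: 0.41594 → 0.40456  (Δp = -0.01137)
p: 0.40456 → 0.39447  (Δp = -0.01010)

0.3945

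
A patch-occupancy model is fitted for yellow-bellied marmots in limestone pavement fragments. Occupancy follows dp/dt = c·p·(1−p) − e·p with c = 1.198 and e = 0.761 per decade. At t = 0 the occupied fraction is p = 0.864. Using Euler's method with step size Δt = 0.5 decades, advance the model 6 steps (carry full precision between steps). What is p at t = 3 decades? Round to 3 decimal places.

0.407

Update rule: p ← p + [c·p·(1−p) − e·p]·Δt with Δt = 0.5.
p: 0.86400 → 0.60563  (Δp = -0.25837)
p: 0.60563 → 0.51826  (Δp = -0.08738)
p: 0.51826 → 0.47061  (Δp = -0.04765)
p: 0.47061 → 0.44078  (Δp = -0.02983)
p: 0.44078 → 0.42071  (Δp = -0.02007)
p: 0.42071 → 0.40661  (Δp = -0.01410)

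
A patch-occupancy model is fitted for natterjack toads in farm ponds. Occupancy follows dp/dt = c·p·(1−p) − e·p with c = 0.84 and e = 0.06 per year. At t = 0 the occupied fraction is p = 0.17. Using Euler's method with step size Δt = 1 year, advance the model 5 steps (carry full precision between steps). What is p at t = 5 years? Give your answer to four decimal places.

0.8743

Update rule: p ← p + [c·p·(1−p) − e·p]·Δt with Δt = 1.
  1  |  dp/dt·Δt = +0.108324  |  p_1 = 0.278324
  2  |  dp/dt·Δt = +0.152023  |  p_2 = 0.430347
  3  |  dp/dt·Δt = +0.180104  |  p_3 = 0.610451
  4  |  dp/dt·Δt = +0.163126  |  p_4 = 0.773576
  5  |  dp/dt·Δt = +0.100717  |  p_5 = 0.874293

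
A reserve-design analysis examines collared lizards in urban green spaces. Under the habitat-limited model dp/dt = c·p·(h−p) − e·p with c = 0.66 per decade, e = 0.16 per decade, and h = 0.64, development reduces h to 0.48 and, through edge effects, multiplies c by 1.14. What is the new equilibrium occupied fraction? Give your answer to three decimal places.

Before: p* = h − e/c = 0.64 − 0.16/0.66 = 0.64 − 0.2424 = 0.3976.
After: c = 0.7524, e = 0.16, h = 0.48; p* = 0.48 − 0.16/0.7524 = 0.2673.

0.267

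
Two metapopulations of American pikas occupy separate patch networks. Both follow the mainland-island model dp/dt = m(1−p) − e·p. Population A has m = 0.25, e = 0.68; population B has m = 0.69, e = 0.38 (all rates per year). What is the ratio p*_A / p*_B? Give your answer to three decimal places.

0.417

A: p*_A = m/(m+e) = 0.25/0.9300 = 0.2688.
B: p*_B = 0.69/1.0700 = 0.6449.
p*_A / p*_B = 0.2688/0.6449 = 0.4169.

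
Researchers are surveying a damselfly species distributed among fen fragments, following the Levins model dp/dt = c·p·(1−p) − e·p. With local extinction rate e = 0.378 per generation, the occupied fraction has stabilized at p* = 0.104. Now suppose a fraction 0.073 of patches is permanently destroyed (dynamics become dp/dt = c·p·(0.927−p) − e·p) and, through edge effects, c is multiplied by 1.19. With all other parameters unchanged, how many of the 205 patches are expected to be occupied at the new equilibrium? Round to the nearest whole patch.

36

Balance c(1−p*) = e gives c = e/(1 − 0.10400) = 0.378/0.89600 = 0.42188.
New p* = 0.927 − e/c = 0.927 − 0.37800/0.50204 = 0.17407.
Expected occupied = 205 × 0.17407 = 35.68 ≈ 36.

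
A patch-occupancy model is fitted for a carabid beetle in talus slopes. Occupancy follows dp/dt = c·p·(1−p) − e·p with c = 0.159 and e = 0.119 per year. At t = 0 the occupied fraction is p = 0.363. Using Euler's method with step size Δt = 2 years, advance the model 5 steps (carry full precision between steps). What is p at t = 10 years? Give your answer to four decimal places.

0.3144

Update rule: p ← p + [c·p·(1−p) − e·p]·Δt with Δt = 2.
  1  |  dp/dt·Δt = -0.012863  |  p_1 = 0.350137
  2  |  dp/dt·Δt = -0.010975  |  p_2 = 0.339163
  3  |  dp/dt·Δt = -0.009447  |  p_3 = 0.329716
  4  |  dp/dt·Δt = -0.008193  |  p_4 = 0.321523
  5  |  dp/dt·Δt = -0.007152  |  p_5 = 0.314371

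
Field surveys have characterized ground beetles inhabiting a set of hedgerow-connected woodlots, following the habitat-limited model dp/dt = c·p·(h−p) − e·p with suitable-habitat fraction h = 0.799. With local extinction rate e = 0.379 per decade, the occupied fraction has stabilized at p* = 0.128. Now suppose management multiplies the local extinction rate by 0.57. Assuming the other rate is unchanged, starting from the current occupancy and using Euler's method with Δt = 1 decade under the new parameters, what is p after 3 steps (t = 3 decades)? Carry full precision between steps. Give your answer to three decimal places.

0.195

Balance c(h−p*) = e gives c = e/(0.799 − 0.12800) = 0.379/0.67100 = 0.56483.
Starting from p₀ = 0.12800; update p ← p + (dp/dt)·Δt with the new parameters.
t = 1: p = 0.12800 + (+0.02086) = 0.14886
t = 2: p = 0.14886 + (+0.02251) = 0.17137
t = 3: p = 0.17137 + (+0.02373) = 0.19510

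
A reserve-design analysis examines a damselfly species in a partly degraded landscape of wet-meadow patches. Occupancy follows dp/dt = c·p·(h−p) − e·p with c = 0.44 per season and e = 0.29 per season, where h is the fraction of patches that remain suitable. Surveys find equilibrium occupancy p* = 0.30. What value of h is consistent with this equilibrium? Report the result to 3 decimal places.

At equilibrium c(h−p*) = e, so h = p* + e/c.
h = 0.30 + 0.29/0.44 = 0.30 + 0.6591 = 0.9591.

0.959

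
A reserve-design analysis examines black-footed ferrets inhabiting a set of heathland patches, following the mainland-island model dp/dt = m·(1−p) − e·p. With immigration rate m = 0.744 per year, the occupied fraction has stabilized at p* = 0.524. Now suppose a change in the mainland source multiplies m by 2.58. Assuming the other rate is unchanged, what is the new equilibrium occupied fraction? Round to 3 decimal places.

Balance m(1−p*) = e·p* gives e = m(1−p*)/p* = 0.744×0.47600/0.52400 = 0.67585.
New p* = m/(m+e) = 1.91952/(1.91952+0.67585) = 0.73959.

0.740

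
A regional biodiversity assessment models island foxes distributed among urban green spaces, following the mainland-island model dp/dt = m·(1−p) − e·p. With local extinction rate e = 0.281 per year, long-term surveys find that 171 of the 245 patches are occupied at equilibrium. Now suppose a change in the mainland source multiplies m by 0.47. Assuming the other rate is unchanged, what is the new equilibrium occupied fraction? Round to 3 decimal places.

Observed p* = 171/245 = 0.69796.
Balance m(1−p*) = e·p* gives m = e·p*/(1−p*) = 0.281×0.69796/0.30204 = 0.64934.
New p* = m/(m+e) = 0.30519/(0.30519+0.28100) = 0.52063.

0.521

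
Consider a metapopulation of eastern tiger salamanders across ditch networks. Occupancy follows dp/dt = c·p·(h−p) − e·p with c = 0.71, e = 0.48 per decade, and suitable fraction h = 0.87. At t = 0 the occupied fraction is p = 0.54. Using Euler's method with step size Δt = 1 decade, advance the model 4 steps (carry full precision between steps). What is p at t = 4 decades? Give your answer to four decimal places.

0.2833

Update rule: p ← p + [c·p·(h−p) − e·p]·Δt with Δt = 1.
t = 1: p = 0.54000 + (-0.13268) = 0.40732
t = 2: p = 0.40732 + (-0.06171) = 0.34561
t = 3: p = 0.34561 + (-0.03722) = 0.30840
t = 4: p = 0.30840 + (-0.02506) = 0.28334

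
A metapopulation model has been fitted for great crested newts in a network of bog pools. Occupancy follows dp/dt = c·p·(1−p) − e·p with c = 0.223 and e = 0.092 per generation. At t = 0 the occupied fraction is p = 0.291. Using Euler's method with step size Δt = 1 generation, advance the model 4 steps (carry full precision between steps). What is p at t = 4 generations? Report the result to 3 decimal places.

Update rule: p ← p + [c·p·(1−p) − e·p]·Δt with Δt = 1.
step 1: Δp = +0.01924, p = 0.31024
step 2: Δp = +0.01918, p = 0.32942
step 3: Δp = +0.01895, p = 0.34837
step 4: Δp = +0.01857, p = 0.36694

0.367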